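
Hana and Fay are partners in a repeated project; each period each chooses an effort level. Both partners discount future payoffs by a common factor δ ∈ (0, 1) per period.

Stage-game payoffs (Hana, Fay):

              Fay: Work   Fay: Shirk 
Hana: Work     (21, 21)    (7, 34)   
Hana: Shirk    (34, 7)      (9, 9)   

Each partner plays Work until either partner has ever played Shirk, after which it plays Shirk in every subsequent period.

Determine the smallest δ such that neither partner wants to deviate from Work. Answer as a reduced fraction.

13/25

Under grim trigger the critical discount factor is (T−C)/(T−P) with T = 34, C = 21, P = 9.
δ* = (34−21)/(34−9) = 13/25.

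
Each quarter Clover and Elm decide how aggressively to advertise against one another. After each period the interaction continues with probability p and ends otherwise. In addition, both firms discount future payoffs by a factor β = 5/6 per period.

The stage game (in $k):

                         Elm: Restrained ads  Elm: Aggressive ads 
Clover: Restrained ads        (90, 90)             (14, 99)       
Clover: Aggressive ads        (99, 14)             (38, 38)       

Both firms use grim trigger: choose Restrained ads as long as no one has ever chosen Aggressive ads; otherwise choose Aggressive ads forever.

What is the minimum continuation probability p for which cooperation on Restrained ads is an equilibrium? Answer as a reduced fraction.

With continuation probability p and discount β, the effective per-period discount factor is βp.
Grim-trigger IC: βp ≥ (99−90)/(99−38) = 9/61.
So p ≥ (9/61)/(5/6) = 54/305.

54/305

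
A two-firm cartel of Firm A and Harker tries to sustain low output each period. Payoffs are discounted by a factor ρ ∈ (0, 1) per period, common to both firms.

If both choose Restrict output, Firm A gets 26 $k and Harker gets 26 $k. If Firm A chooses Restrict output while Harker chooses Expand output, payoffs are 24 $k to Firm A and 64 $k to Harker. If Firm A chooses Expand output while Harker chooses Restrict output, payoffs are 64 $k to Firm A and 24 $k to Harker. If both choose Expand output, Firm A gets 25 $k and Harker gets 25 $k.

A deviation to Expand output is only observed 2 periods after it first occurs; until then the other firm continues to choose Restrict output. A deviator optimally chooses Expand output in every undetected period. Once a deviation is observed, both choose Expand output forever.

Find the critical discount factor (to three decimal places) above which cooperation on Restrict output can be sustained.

0.987

The best deviation is to choose Expand output for all 2 undetected periods, earning 64 each, then 25 forever once detected.
Deviation value: 64(1−ρ^2)/(1−ρ) + 25ρ^2/(1−ρ); cooperation value: 26/(1−ρ).
IC: 26 ≥ 64(1−ρ^2) + 25ρ^2 = 64 − 39ρ^2.
So ρ^2 ≥ 38/39, giving ρ ≥ (38/39)^(1/2) ≈ 0.987.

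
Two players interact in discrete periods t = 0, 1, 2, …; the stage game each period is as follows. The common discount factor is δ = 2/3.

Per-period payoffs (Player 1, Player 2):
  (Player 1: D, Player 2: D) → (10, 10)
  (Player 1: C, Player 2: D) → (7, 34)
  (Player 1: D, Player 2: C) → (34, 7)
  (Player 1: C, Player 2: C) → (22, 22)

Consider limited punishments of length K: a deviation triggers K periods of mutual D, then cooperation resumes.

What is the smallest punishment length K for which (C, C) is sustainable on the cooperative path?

2

Need Σ_{k=1}^{K} δ^k ≥ (34−22)/(22−10) = 1.0000 at δ = 2/3.
At K = 1 the sum is 0.6667 < 1.0000; at K = 2 it is 1.1111 ≥ 1.0000.
So the minimum punishment length is K = 2.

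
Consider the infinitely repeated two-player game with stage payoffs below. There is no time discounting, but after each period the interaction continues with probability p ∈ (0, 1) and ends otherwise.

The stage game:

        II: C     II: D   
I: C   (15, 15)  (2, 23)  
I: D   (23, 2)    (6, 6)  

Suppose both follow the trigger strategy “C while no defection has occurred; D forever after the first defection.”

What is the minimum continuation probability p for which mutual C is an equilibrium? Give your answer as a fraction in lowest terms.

With no time discounting, the continuation probability p plays the role of the discount factor.
Grim-trigger IC: 15/(1−p) ≥ 23 + 6p/(1−p) ⇒ p ≥ (23−15)/(23−6) = 8/17.

8/17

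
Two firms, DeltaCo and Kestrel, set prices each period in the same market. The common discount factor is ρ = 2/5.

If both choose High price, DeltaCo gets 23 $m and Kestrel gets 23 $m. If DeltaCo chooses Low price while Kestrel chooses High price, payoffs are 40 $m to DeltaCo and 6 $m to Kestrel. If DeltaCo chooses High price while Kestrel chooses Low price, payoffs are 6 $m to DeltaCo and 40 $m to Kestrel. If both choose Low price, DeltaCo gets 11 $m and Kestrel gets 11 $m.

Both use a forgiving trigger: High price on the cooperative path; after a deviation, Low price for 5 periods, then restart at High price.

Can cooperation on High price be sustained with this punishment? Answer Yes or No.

No

A one-shot deviation gives 40 now, then 11 for 5 periods, then back to 23.
Gain from deviating: (40−23) today; loss: (23−11) in each of the next 5 periods.
No-deviation condition: (23−11)(ρ+…+ρ^5) ≥ 40−23, i.e. ρ+…+ρ^5 ≥ 17/12.
At ρ = 2/5: ρ+…+ρ^5 = 0.6598 < 1.4167.
So cooperation is not sustainable.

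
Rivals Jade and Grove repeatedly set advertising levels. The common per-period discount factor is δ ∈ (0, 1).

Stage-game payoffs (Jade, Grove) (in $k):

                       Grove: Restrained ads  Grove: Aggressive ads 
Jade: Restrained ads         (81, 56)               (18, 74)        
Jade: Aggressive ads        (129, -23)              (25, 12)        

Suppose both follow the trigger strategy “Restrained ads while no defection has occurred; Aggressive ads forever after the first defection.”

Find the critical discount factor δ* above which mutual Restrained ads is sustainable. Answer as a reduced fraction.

6/13

Jade's threshold: (129−81)/(129−25) = 6/13.
Grove's threshold: (74−56)/(74−12) = 9/31.
6/13 > 9/31, so Jade binds and δ* = 6/13.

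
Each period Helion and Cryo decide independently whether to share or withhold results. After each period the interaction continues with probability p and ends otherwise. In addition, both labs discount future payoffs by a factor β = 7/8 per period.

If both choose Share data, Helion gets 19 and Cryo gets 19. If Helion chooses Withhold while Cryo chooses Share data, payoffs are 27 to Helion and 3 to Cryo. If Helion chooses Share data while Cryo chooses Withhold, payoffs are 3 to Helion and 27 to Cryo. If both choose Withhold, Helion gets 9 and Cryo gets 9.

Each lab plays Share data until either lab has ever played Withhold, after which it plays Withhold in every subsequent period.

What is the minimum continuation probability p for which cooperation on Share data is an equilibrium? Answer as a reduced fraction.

Expected continuation weight on next period's payoff is β·p = 7/8·p, which plays the role of the discount factor.
Cooperation requires 7/8·p ≥ (27−19)/(27−9) = 4/9, hence p ≥ 32/63.

32/63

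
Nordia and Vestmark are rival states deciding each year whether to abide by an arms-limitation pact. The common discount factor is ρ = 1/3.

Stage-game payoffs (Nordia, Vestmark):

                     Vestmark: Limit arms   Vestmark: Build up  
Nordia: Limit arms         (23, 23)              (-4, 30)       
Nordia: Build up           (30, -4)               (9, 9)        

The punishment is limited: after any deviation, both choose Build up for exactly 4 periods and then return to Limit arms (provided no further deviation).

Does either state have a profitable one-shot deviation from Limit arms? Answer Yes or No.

A one-shot deviation gives 30 now, then 9 for 4 periods, then back to 23.
Gain from deviating: (30−23) today; loss: (23−9) in each of the next 4 periods.
No-deviation condition: (23−9)(ρ+…+ρ^4) ≥ 30−23, i.e. ρ+…+ρ^4 ≥ 1/2.
At ρ = 1/3: ρ+…+ρ^4 = 0.4938 < 0.5000.
So cooperation is not sustainable.

Yes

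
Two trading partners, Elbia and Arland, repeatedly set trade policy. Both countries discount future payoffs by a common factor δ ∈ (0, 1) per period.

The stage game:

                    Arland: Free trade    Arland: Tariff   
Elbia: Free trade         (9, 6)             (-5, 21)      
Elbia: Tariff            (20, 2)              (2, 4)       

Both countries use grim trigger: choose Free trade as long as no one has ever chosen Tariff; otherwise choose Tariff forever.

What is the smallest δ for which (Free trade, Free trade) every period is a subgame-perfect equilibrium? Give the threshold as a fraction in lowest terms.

15/17

Elbia: cooperation gives 9 each period; deviation gives 20 once then 2 forever.
  9/(1−δ) ≥ 20 + 2δ/(1−δ) ⇒ δ ≥ 11/18.
Arland: cooperation gives 6 each period; deviation gives 21 once then 4 forever.
  δ ≥ 15/17.
Both must hold, so the binding constraint is Arland's: δ ≥ 15/17.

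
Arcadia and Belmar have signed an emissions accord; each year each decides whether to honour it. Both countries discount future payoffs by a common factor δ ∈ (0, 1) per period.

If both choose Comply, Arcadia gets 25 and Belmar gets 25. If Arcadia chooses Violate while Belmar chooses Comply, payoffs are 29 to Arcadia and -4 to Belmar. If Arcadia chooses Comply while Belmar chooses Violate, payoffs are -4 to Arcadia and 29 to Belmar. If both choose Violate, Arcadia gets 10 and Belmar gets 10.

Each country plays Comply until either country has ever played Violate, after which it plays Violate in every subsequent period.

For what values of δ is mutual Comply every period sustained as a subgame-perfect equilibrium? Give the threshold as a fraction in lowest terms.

4/19

25/(1−δ) ≥ 29 + 10δ/(1−δ)
25 ≥ 29 − 19δ
δ ≥ 4/19.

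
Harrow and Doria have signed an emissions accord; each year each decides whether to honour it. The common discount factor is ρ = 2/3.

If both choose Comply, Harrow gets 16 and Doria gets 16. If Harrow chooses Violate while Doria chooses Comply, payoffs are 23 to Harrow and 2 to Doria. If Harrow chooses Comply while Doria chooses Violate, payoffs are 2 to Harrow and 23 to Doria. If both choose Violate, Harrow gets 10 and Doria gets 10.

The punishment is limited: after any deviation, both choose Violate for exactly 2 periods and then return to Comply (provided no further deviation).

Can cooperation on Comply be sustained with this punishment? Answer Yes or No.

No

Comparing payoff streams over the 3 periods until play realigns: cooperate → 16(1+ρ+…+ρ^2); deviate → 23 + 10(ρ+…+ρ^2).
Cooperation is sustained iff (16−10)(ρ+…+ρ^2) ≥ 23−16.
ρ+…+ρ^2 = 2/3·(1−(2/3)^2)/(1−2/3) = 1.1111, and (23−16)/(16−10) = 1.1667.
1.1111 < 1.1667, so cooperation is not sustainable.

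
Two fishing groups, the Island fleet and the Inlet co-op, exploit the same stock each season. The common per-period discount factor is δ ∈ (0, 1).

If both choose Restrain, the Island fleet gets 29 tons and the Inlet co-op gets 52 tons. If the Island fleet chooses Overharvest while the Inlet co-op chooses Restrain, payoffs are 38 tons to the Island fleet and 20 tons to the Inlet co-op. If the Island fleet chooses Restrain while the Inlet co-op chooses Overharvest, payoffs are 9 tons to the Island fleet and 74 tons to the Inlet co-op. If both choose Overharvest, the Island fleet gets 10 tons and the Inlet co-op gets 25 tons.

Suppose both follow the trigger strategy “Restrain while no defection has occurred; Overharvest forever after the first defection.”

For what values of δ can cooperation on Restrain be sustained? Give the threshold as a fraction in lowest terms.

the Island fleet's threshold: (38−29)/(38−10) = 9/28.
the Inlet co-op's threshold: (74−52)/(74−25) = 22/49.
9/28 < 22/49, so the Inlet co-op binds and δ* = 22/49.

22/49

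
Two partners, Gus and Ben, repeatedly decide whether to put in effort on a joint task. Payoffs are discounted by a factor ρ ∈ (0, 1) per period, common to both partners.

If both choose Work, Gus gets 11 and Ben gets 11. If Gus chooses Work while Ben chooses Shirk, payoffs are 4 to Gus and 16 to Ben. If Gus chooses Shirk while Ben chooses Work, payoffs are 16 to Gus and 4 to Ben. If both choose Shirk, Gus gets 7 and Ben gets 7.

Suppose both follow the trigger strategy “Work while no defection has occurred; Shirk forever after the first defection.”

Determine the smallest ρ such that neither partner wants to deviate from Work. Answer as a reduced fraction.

5/9

One-period gain from deviating is 16 − 11 = 5. The loss is 11 − 7 = 4 in every subsequent period, with present value 4·ρ/(1−ρ).
Deviation is unprofitable when 4·ρ/(1−ρ) ≥ 5, i.e. ρ/(1−ρ) ≥ 5/4.
Equivalently ρ ≥ 5/(5+4) = 5/9.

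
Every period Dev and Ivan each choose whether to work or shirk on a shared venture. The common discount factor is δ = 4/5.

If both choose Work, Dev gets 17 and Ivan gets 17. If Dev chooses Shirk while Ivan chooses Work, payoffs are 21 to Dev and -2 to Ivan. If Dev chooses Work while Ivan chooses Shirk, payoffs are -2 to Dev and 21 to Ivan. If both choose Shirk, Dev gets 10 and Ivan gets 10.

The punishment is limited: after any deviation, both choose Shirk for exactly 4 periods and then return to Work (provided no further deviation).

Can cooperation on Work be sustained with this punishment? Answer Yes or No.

IC: δ+…+δ^4 ≥ (21−17)/(17−10) = 4/7.
At δ = 4/5: partial sum = 2.3616 ≥ 0.5714. Cooperation sustainable.

Yes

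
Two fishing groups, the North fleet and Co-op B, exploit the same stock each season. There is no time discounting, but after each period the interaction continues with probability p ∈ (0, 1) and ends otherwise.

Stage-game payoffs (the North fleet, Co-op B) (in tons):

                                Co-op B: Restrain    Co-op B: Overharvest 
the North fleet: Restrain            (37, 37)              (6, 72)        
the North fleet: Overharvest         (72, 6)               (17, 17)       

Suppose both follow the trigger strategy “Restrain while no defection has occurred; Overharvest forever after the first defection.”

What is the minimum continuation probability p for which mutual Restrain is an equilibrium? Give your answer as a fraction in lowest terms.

7/11

Expected cooperation value is 37 + p·37 + p²·37 + … = 37/(1−p); deviation gives 72 + p·17/(1−p).
37 ≥ 72(1−p) + 17p ⇒ 55p ≥ 35 ⇒ p ≥ 35/55 = 7/11.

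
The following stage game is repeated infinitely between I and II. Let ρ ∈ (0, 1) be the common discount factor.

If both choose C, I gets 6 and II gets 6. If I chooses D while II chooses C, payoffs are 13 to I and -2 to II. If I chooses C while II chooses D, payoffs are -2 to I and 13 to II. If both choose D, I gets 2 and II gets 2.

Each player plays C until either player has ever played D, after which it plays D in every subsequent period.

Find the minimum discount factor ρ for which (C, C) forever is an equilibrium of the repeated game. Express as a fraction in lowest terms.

7/11

6/(1−ρ) ≥ 13 + 2ρ/(1−ρ)
6 ≥ 13 − 11ρ
ρ ≥ 7/11.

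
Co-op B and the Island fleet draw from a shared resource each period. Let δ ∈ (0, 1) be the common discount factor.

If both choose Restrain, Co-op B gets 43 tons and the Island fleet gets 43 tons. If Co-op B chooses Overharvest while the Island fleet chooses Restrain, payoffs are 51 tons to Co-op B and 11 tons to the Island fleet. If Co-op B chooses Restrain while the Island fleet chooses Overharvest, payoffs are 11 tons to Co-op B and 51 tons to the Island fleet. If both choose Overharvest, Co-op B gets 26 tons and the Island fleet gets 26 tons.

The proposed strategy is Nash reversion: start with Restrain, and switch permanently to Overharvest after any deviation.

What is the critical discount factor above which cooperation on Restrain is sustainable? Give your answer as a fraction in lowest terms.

One-period gain from deviating is 51 − 43 = 8. The loss is 43 − 26 = 17 in every subsequent period, with present value 17·δ/(1−δ).
Deviation is unprofitable when 17·δ/(1−δ) ≥ 8, i.e. δ/(1−δ) ≥ 8/17.
Equivalently δ ≥ 8/(8+17) = 8/25.

8/25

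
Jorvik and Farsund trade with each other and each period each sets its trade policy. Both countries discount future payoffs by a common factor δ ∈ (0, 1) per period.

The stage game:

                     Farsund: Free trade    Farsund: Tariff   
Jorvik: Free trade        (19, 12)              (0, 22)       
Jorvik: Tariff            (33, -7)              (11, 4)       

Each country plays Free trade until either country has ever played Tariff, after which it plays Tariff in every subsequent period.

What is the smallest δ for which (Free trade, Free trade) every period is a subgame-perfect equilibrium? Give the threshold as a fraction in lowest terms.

7/11

Jorvik: cooperation gives 19 each period; deviation gives 33 once then 11 forever.
  19/(1−δ) ≥ 33 + 11δ/(1−δ) ⇒ δ ≥ 14/22 = 7/11.
Farsund: cooperation gives 12 each period; deviation gives 22 once then 4 forever.
  δ ≥ 10/18 = 5/9.
Both must hold, so the binding constraint is Jorvik's: δ ≥ 7/11.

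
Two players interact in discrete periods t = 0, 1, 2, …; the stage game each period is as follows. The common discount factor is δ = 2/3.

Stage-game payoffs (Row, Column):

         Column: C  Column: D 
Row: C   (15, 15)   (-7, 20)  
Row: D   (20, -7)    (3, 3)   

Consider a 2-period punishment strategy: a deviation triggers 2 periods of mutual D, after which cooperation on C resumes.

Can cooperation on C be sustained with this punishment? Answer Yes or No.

IC: δ+…+δ^2 ≥ (20−15)/(15−3) = 5/12.
At δ = 2/3: partial sum = 1.1111 ≥ 0.4167. Cooperation sustainable.

Yes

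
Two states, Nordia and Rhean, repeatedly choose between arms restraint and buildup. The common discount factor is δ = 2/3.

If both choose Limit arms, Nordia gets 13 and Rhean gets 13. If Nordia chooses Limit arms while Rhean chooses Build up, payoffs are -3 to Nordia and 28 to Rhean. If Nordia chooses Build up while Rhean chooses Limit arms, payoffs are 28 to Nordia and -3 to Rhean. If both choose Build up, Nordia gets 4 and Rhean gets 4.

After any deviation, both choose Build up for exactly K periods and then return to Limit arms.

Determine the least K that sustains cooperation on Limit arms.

5

No profitable deviation requires (13−4)(δ+…+δ^K) ≥ 28−13, i.e. δ+…+δ^K ≥ 5/3 ≈ 1.6667.
With δ = 2/3, the partial sums are K=1: 0.6667, K=2: 1.1111, K=3: 1.4074, K=4: 1.6049, K=5: 1.7366.
K = 5 is the first length at which the sum reaches 1.6667.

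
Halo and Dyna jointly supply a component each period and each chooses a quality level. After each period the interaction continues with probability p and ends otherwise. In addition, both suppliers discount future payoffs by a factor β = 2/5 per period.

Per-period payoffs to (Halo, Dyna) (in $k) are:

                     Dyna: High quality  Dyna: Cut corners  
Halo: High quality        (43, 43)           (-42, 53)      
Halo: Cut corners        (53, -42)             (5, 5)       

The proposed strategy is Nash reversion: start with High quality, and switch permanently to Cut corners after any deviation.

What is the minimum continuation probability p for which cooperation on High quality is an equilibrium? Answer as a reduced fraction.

25/48

With continuation probability p and discount β, the effective per-period discount factor is βp.
Grim-trigger IC: βp ≥ (53−43)/(53−5) = 5/24.
So p ≥ (5/24)/(2/5) = 25/48.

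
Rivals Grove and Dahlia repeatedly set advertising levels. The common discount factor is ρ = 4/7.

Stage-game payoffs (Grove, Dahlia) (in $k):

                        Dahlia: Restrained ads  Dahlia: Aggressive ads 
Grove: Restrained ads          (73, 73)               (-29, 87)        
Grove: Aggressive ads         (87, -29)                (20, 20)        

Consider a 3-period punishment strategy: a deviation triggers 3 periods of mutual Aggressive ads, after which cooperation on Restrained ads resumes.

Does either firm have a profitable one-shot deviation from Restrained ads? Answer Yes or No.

No

A one-shot deviation gives 87 now, then 20 for 3 periods, then back to 73.
Gain from deviating: (87−73) today; loss: (73−20) in each of the next 3 periods.
No-deviation condition: (73−20)(ρ+…+ρ^3) ≥ 87−73, i.e. ρ+…+ρ^3 ≥ 14/53.
At ρ = 4/7: ρ+…+ρ^3 = 1.0845 ≥ 0.2642.
So cooperation is sustainable.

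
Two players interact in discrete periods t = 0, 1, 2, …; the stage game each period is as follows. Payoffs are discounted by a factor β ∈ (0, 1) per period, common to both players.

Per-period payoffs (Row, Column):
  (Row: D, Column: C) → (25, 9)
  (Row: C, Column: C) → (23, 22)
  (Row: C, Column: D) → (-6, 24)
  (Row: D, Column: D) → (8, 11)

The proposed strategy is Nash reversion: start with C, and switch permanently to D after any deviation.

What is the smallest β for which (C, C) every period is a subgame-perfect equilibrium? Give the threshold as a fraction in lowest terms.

2/13

Row: cooperation gives 23 each period; deviation gives 25 once then 8 forever.
  23/(1−β) ≥ 25 + 8β/(1−β) ⇒ β ≥ 2/17.
Column: cooperation gives 22 each period; deviation gives 24 once then 11 forever.
  β ≥ 2/13.
Both must hold, so the binding constraint is Column's: β ≥ 2/13.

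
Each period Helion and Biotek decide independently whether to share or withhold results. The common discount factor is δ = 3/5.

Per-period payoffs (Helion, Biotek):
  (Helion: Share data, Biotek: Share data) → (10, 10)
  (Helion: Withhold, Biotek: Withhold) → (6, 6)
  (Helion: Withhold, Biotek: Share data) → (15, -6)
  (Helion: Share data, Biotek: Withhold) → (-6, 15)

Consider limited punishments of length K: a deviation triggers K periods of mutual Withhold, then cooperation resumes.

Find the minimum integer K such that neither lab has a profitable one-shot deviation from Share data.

IC: δ(1−δ^K)/(1−δ) ≥ (15−10)/(10−6) = 5/4.
With δ = 3/5: need 1 − δ^K ≥ 5/4·(1−3/5)/(3/5), i.e. δ^K ≤ 0.1667.
Since (3/5)^3 = 0.2160 and (3/5)^4 = 0.1296, the smallest such K is 4.

4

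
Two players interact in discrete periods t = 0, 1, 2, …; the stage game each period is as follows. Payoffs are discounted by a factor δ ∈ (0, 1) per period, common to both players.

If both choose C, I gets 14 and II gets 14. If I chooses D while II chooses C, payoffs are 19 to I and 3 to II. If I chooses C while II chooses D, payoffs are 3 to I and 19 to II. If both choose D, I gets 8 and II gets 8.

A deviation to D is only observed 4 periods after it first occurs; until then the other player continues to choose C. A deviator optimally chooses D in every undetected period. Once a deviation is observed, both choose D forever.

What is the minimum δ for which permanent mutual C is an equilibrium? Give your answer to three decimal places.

The best deviation is to choose D for all 4 undetected periods, earning 19 each, then 8 forever once detected.
Deviation value: 19(1−δ^4)/(1−δ) + 8δ^4/(1−δ); cooperation value: 14/(1−δ).
IC: 14 ≥ 19(1−δ^4) + 8δ^4 = 19 − 11δ^4.
So δ^4 ≥ 5/11, giving δ ≥ (5/11)^(1/4) ≈ 0.821.

0.821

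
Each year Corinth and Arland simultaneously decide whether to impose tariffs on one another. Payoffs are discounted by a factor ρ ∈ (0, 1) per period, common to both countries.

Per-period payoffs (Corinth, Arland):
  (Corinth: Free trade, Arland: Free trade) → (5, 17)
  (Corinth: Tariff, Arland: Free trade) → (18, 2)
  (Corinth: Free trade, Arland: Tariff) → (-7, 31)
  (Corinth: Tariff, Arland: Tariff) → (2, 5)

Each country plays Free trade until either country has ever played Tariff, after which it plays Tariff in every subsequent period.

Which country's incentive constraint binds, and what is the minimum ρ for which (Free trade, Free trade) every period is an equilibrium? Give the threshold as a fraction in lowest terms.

Corinth's threshold: (18−5)/(18−2) = 13/16.
Arland's threshold: (31−17)/(31−5) = 7/13.
13/16 > 7/13, so Corinth binds and ρ* = 13/16.

Corinth; ρ ≥ 13/16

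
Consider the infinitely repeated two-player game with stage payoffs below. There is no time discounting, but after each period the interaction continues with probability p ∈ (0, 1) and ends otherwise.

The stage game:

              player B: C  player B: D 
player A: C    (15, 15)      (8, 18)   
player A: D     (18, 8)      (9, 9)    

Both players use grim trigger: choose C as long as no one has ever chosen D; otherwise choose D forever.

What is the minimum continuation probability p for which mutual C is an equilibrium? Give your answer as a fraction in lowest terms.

Expected cooperation value is 15 + p·15 + p²·15 + … = 15/(1−p); deviation gives 18 + p·9/(1−p).
15 ≥ 18(1−p) + 9p ⇒ 9p ≥ 3 ⇒ p ≥ 3/9 = 1/3.

1/3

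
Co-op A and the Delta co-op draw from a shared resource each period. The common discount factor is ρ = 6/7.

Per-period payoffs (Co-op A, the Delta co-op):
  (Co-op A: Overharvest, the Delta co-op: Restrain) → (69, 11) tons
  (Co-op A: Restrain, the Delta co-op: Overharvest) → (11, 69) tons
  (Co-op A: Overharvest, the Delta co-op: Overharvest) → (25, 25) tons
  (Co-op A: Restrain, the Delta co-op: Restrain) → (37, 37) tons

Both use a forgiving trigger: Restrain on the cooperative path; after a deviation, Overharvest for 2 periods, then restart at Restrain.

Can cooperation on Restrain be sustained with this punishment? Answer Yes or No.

No

IC: ρ+…+ρ^2 ≥ (69−37)/(37−25) = 8/3.
At ρ = 6/7: partial sum = 1.5918 < 2.6667. Cooperation not sustainable.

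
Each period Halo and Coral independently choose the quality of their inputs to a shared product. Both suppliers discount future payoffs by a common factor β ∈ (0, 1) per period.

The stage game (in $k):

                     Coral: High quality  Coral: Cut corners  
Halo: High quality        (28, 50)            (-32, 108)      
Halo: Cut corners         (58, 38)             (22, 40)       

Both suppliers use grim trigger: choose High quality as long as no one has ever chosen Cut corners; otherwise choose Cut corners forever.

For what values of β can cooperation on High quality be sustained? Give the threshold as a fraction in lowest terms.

For Halo: deviation gain 58−28 = 30, per-period punishment loss 28−22 = 6. IC gives β ≥ 30/36 = 5/6.
For Coral: gain 58, loss 10 per period, so β ≥ 58/68 = 29/34.
The tighter constraint is Coral's, so cooperation needs β ≥ 29/34.

29/34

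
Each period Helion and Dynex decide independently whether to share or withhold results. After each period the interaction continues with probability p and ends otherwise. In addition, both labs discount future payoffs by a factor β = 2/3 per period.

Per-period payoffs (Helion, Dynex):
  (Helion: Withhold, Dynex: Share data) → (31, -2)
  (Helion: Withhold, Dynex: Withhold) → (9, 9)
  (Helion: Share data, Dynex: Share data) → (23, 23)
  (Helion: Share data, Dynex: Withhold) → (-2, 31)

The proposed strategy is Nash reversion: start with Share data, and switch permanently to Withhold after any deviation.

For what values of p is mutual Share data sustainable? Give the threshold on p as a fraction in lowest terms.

6/11

With continuation probability p and discount β, the effective per-period discount factor is βp.
Grim-trigger IC: βp ≥ (31−23)/(31−9) = 4/11.
So p ≥ (4/11)/(2/3) = 6/11.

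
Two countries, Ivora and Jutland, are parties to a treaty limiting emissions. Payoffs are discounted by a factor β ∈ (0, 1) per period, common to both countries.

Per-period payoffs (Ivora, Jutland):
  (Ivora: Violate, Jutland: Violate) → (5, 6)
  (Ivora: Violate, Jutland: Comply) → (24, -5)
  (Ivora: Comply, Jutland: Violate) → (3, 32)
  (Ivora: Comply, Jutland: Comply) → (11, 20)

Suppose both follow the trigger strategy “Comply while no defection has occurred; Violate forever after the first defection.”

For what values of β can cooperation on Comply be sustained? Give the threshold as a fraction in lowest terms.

13/19

Ivora: cooperation gives 11 each period; deviation gives 24 once then 5 forever.
  11/(1−β) ≥ 24 + 5β/(1−β) ⇒ β ≥ 13/19.
Jutland: cooperation gives 20 each period; deviation gives 32 once then 6 forever.
  β ≥ 12/26 = 6/13.
Both must hold, so the binding constraint is Ivora's: β ≥ 13/19.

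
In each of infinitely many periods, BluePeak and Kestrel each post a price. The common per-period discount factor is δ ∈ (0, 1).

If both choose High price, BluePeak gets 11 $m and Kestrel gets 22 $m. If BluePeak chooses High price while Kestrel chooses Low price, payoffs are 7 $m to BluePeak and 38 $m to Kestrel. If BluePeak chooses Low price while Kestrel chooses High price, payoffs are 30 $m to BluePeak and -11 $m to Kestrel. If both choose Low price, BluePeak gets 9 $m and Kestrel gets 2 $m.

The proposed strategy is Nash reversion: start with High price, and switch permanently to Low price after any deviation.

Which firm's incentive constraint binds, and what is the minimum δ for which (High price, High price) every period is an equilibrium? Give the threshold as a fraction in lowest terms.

For BluePeak: deviation gain 30−11 = 19, per-period punishment loss 11−9 = 2. IC gives δ ≥ 19/21.
For Kestrel: gain 16, loss 20 per period, so δ ≥ 16/36 = 4/9.
The tighter constraint is BluePeak's, so cooperation needs δ ≥ 19/21.

BluePeak; δ ≥ 19/21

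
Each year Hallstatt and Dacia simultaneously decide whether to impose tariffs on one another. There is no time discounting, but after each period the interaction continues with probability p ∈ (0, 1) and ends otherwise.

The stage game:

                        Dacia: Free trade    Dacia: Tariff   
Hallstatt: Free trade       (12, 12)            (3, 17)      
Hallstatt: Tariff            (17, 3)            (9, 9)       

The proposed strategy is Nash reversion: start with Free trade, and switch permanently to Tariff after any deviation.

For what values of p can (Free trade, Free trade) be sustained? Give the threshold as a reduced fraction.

5/8

With no time discounting, the continuation probability p plays the role of the discount factor.
Grim-trigger IC: 12/(1−p) ≥ 17 + 9p/(1−p) ⇒ p ≥ (17−12)/(17−9) = 5/8.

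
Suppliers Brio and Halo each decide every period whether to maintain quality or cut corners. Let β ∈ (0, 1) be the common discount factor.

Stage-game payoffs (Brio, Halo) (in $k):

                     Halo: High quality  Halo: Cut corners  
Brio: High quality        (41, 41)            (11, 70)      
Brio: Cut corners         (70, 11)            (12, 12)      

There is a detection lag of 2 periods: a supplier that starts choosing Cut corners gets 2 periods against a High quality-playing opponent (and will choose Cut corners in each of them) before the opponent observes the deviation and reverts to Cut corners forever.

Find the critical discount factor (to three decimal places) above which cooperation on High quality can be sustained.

A deviator earns 70 for 2 periods, then 12 forever; cooperating earns 41 forever. Multiplying the IC by (1−β):
41 ≥ 70(1−β^2) + 12β^2, so 58·β^2 ≥ 29 and β^2 ≥ 1/2.
β ≥ (1/2)^(1/2) ≈ 0.707.

0.707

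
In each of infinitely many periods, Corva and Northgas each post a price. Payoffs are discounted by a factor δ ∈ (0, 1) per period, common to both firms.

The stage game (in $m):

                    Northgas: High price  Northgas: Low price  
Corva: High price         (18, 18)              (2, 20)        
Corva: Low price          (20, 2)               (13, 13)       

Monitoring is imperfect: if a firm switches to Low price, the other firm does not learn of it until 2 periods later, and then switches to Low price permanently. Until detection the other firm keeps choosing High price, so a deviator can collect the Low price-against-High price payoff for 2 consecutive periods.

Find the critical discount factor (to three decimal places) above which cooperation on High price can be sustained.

The best deviation is to choose Low price for all 2 undetected periods, earning 20 each, then 13 forever once detected.
Deviation value: 20(1−δ^2)/(1−δ) + 13δ^2/(1−δ); cooperation value: 18/(1−δ).
IC: 18 ≥ 20(1−δ^2) + 13δ^2 = 20 − 7δ^2.
So δ^2 ≥ 2/7, giving δ ≥ (2/7)^(1/2) ≈ 0.535.

0.535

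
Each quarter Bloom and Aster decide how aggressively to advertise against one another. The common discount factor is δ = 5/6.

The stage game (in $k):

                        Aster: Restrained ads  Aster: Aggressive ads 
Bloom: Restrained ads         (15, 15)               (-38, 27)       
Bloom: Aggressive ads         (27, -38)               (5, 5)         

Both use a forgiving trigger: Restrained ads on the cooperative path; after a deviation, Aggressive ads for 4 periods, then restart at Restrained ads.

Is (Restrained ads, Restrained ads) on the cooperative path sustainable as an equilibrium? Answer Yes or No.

Yes

IC: δ+…+δ^4 ≥ (27−15)/(15−5) = 6/5.
At δ = 5/6: partial sum = 2.5887 ≥ 1.2000. Cooperation sustainable.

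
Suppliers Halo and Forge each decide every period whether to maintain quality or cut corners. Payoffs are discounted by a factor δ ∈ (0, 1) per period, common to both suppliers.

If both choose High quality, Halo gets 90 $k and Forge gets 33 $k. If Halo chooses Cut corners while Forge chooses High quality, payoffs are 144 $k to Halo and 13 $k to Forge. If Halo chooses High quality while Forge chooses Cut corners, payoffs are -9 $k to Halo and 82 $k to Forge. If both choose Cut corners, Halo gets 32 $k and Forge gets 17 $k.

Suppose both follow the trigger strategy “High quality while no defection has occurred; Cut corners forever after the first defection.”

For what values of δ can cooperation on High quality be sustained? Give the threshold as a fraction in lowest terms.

49/65

Halo's threshold: (144−90)/(144−32) = 27/56.
Forge's threshold: (82−33)/(82−17) = 49/65.
27/56 < 49/65, so Forge binds and δ* = 49/65.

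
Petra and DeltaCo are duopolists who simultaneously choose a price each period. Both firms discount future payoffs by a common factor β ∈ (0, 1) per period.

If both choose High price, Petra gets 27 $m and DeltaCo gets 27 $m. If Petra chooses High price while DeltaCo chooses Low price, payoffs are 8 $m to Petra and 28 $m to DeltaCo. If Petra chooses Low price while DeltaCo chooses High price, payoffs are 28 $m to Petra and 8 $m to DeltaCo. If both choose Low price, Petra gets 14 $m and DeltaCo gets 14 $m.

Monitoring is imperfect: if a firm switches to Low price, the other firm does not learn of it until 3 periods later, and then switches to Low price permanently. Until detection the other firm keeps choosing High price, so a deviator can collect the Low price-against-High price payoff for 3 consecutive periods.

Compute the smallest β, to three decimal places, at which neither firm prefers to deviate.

0.415

The best deviation is to choose Low price for all 3 undetected periods, earning 28 each, then 14 forever once detected.
Deviation value: 28(1−β^3)/(1−β) + 14β^3/(1−β); cooperation value: 27/(1−β).
IC: 27 ≥ 28(1−β^3) + 14β^3 = 28 − 14β^3.
So β^3 ≥ 1/14, giving β ≥ (1/14)^(1/3) ≈ 0.415.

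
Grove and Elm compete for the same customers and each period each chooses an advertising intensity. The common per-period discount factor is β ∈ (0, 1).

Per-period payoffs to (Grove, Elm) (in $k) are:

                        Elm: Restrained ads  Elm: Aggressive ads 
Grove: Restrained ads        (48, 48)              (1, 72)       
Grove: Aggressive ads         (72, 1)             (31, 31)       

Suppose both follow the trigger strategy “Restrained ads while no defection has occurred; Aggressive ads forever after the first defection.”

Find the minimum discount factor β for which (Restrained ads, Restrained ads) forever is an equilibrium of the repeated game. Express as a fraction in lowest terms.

24/41

One-period gain from deviating is 72 − 48 = 24. The loss is 48 − 31 = 17 in every subsequent period, with present value 17·β/(1−β).
Deviation is unprofitable when 17·β/(1−β) ≥ 24, i.e. β/(1−β) ≥ 24/17.
Equivalently β ≥ 24/(24+17) = 24/41.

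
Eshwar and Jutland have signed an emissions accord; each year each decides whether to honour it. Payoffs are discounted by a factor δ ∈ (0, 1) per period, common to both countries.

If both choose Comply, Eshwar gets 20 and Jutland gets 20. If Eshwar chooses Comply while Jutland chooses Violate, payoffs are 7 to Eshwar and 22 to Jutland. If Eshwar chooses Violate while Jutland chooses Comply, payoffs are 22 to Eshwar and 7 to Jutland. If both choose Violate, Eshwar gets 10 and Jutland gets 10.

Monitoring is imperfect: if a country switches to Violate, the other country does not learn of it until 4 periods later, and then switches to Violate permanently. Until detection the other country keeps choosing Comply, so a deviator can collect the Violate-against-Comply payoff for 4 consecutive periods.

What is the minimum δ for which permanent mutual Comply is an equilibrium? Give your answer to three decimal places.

A deviator earns 22 for 4 periods, then 10 forever; cooperating earns 20 forever. Multiplying the IC by (1−δ):
20 ≥ 22(1−δ^4) + 10δ^4, so 12·δ^4 ≥ 2 and δ^4 ≥ 1/6.
δ ≥ (1/6)^(1/4) ≈ 0.639.

0.639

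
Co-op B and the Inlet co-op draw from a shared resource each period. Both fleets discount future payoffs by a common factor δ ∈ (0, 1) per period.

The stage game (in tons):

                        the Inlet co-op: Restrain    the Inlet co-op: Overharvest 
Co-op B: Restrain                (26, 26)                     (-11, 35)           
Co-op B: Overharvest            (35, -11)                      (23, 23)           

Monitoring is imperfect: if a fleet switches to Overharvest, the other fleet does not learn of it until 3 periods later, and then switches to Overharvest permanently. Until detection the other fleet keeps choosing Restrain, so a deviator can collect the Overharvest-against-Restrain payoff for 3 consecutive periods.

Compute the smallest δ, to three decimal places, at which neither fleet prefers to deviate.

Deviating for the 3 undetected periods gains 35−26 = 9 per period over cooperation, then loses 26−23 = 3 per period forever once punishment starts.
Gain: 9(1 + δ + … + δ^2); loss: 3·δ^3/(1−δ).
No profitable deviation ⇔ 9(1−δ^3) ≤ 3·δ^3, i.e. δ^3 ≥ 9/(9+3) = 3/4.
Hence δ ≥ (3/4)^(1/3) ≈ 0.909.

0.909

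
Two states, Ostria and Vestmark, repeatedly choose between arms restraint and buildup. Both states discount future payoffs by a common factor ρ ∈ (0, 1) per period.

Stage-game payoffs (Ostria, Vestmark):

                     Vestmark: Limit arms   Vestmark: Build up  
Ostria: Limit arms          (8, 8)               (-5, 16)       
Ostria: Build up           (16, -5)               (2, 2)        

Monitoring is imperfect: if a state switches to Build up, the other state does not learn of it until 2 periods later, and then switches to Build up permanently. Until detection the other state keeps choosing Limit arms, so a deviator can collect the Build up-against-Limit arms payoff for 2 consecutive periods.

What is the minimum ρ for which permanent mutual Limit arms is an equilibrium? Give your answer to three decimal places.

A deviator earns 16 for 2 periods, then 2 forever; cooperating earns 8 forever. Multiplying the IC by (1−ρ):
8 ≥ 16(1−ρ^2) + 2ρ^2, so 14·ρ^2 ≥ 8 and ρ^2 ≥ 4/7.
ρ ≥ (4/7)^(1/2) ≈ 0.756.

0.756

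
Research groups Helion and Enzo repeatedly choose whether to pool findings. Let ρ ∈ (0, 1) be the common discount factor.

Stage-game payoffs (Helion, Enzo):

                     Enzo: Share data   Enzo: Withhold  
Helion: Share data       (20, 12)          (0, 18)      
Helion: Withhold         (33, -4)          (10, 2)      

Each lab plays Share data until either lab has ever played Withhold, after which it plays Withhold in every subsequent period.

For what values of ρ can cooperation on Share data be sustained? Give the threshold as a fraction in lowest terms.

Helion: cooperation gives 20 each period; deviation gives 33 once then 10 forever.
  20/(1−ρ) ≥ 33 + 10ρ/(1−ρ) ⇒ ρ ≥ 13/23.
Enzo: cooperation gives 12 each period; deviation gives 18 once then 2 forever.
  ρ ≥ 6/16 = 3/8.
Both must hold, so the binding constraint is Helion's: ρ ≥ 13/23.

13/23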